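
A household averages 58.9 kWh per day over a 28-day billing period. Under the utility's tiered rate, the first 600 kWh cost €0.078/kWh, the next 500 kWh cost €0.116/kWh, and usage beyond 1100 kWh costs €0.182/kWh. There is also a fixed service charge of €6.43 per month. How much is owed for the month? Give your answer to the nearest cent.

Usage = 58.9 kWh/day × 28 days = 1649.2 kWh
First 600 kWh × €0.078 = €46.80
Next 500 kWh × €0.116 = €58.00
Remaining 549.2 kWh × €0.182 = €99.95
Energy charge = €204.75; + service €6.43 = €211.18

€211.18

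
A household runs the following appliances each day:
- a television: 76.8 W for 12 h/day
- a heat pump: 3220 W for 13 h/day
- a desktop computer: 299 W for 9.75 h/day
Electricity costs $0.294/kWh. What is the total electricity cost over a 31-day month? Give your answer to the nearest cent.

$416.48

television: 76.8 W × 12 h × 31 d = 28,570 Wh = 28.57 kWh
heat pump: 3220 W × 13 h × 31 d = 1,297,660 Wh = 1,298 kWh
desktop computer: 299 W × 9.75 h × 31 d = 90,373 Wh = 90.37 kWh
Total energy = 28.57 + 1,298 + 90.37 = 1,417 kWh
Cost = 1,417 kWh × $0.294 = $416.48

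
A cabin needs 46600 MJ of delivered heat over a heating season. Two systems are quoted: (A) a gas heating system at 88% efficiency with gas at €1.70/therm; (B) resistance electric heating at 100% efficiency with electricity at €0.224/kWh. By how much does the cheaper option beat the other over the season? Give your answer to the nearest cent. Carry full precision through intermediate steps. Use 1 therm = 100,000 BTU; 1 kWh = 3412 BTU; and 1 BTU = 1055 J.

Heat load = 46600 MJ = 46,600,000,000 J / 1055 = 44,170,616 BTU
Gas: input = 44,170,616 / 0.88 = 50,193,882 BTU = 501.9 therm → 501.9 × €1.70 = €853.30
Electric: 44,170,616 BTU / 3412 = 12,950 kWh → × €0.224 = €2,899.83
Difference = |€853.30 − €2,899.83| = €2,046.53

€2046.53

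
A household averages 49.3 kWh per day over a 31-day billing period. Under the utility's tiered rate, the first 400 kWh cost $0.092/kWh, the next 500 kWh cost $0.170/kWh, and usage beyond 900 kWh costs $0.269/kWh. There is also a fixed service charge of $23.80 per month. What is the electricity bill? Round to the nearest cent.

Usage = 49.3 kWh/day × 31 days = 1528.3 kWh
First 400 kWh × $0.092 = $36.80
Next 500 kWh × $0.170 = $85.00
Remaining 628.3 kWh × $0.269 = $169.01
Energy charge = $290.81; + service $23.80 = $314.61

$314.61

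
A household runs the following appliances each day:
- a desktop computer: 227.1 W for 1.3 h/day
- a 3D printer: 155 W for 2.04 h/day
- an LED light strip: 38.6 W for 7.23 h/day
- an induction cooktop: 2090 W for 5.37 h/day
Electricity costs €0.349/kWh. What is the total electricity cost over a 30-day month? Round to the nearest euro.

€127

desktop computer: 227.1 W × 1.3 h × 30 d = 8,857 Wh = 8.857 kWh
3D printer: 155 W × 2.04 h × 30 d = 9,486 Wh = 9.486 kWh
LED light strip: 38.6 W × 7.23 h × 30 d = 8,372 Wh = 8.372 kWh
induction cooktop: 2090 W × 5.37 h × 30 d = 336,699 Wh = 336.7 kWh
Total energy = 8.857 + 9.486 + 8.372 + 336.7 = 363.4 kWh
Cost = 363.4 kWh × €0.349 = €126.83 ≈ €127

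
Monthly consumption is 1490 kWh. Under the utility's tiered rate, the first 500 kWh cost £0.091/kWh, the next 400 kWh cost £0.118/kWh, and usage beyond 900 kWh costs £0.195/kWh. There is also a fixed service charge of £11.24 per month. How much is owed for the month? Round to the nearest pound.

First 500 kWh × £0.091 = £45.50
Next 400 kWh × £0.118 = £47.20
Remaining 590 kWh × £0.195 = £115.05
Energy charge = £207.75; + service £11.24 = £218.99 ≈ £219

£219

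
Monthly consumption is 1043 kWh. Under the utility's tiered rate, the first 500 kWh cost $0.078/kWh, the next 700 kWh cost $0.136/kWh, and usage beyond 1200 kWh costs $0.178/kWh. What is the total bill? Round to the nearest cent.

$112.85

First 500 kWh × $0.078 = $39.00
Next 543 kWh × $0.136 = $73.85
Remaining tier: 0 kWh (not reached)
Total = $112.85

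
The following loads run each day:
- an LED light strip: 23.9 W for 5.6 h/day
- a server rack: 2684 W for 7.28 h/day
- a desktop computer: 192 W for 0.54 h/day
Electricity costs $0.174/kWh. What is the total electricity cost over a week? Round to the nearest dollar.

$24

LED light strip: 23.9 W × 5.6 h × 7 d = 937 Wh = 0.9369 kWh
server rack: 2684 W × 7.28 h × 7 d = 136,777 Wh = 136.8 kWh
desktop computer: 192 W × 0.54 h × 7 d = 726 Wh = 0.7258 kWh
Total energy = 0.9369 + 136.8 + 0.7258 = 138.4 kWh
Cost = 138.4 kWh × $0.174 = $24.09 ≈ $24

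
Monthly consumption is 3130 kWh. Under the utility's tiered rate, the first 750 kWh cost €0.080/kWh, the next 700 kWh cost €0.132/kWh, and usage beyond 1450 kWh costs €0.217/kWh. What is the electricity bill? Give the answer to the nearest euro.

First 750 kWh × €0.080 = €60.00
Next 700 kWh × €0.132 = €92.40
Remaining 1680 kWh × €0.217 = €364.56
Total = €516.96 ≈ €517

€517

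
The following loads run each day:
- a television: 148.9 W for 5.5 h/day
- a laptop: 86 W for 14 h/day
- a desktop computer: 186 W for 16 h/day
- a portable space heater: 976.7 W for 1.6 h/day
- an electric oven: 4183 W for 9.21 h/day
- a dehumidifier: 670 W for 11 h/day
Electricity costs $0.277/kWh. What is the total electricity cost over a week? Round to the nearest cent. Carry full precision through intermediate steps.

$101.71

television: 148.9 W × 5.5 h × 7 d = 5,733 Wh = 5.733 kWh
laptop: 86 W × 14 h × 7 d = 8,428 Wh = 8.428 kWh
desktop computer: 186 W × 16 h × 7 d = 20,832 Wh = 20.83 kWh
portable space heater: 976.7 W × 1.6 h × 7 d = 10,939 Wh = 10.94 kWh
electric oven: 4183 W × 9.21 h × 7 d = 269,678 Wh = 269.7 kWh
dehumidifier: 670 W × 11 h × 7 d = 51,590 Wh = 51.59 kWh
Total energy = 5.733 + 8.428 + 20.83 + 10.94 + 269.7 + 51.59 = 367.2 kWh
Cost = 367.2 kWh × $0.277 = $101.71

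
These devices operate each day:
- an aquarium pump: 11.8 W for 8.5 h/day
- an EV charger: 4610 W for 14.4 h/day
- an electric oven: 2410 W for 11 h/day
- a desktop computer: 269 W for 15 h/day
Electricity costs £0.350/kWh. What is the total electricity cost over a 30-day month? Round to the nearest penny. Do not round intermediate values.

£1018.81

aquarium pump: 11.8 W × 8.5 h × 30 d = 3,009 Wh = 3.009 kWh
EV charger: 4610 W × 14.4 h × 30 d = 1,991,520 Wh = 1,992 kWh
electric oven: 2410 W × 11 h × 30 d = 795,300 Wh = 795.3 kWh
desktop computer: 269 W × 15 h × 30 d = 121,050 Wh = 121 kWh
Total energy = 3.009 + 1,992 + 795.3 + 121 = 2,911 kWh
Cost = 2,911 kWh × £0.350 = £1,018.81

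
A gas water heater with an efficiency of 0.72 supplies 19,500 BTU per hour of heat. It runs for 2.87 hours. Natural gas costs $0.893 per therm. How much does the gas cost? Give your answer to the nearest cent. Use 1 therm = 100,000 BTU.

$0.69

Heat delivered = 19,500 BTU/h × 2.87 h = 55,965 BTU
Gas input = 55,965 / 0.72 = 77,729 BTU
= 77,729 / 100,000 = 0.7773 therm
Cost = 0.7773 × $0.893/therm = $0.69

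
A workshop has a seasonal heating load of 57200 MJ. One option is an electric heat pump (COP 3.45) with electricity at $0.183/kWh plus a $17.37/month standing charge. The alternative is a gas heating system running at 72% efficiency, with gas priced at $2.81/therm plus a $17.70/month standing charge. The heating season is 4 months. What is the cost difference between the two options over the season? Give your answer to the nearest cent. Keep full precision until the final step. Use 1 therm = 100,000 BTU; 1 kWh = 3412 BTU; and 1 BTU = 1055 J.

Heat load = 57200 MJ = 57,200,000,000 J / 1055 = 54,218,009 BTU
Gas: input = 54,218,009 / 0.72 = 75,302,791 BTU = 753 therm → 753 × $2.81 = $2,116.01; + 4 × $17.70 standing = $2,186.81
Heat pump: 54,218,009 BTU / 3412 = 15,890 kWh heat; / 3.45 = 4,606 kWh in → × $0.183 = $842.88; + 4 × $17.37 standing = $912.36
Difference = |$2,186.81 − $912.36| = $1,274.45

$1274.45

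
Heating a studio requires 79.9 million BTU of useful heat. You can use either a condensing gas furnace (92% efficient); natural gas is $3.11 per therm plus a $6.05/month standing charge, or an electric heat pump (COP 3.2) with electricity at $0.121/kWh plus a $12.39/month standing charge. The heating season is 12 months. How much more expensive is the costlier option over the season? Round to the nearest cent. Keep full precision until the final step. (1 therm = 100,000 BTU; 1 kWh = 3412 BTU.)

Heat load = 79.9 × 10⁶ BTU = 79,900,000 BTU
Gas: input = 79,900,000 / 0.92 = 86,847,826 BTU = 868.5 therm → 868.5 × $3.11 = $2,700.97; + 12 × $6.05 standing = $2,773.57
Heat pump: 79,900,000 BTU / 3412 = 23,420 kWh heat; / 3.2 = 7,318 kWh in → × $0.121 = $885.47; + 12 × $12.39 standing = $1,034.15
Difference = |$2,773.57 − $1,034.15| = $1,739.42

$1739.42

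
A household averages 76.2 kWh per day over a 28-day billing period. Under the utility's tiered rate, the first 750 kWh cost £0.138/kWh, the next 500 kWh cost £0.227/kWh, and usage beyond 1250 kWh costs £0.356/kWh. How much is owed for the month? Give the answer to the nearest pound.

Usage = 76.2 kWh/day × 28 days = 2133.6 kWh
First 750 kWh × £0.138 = £103.50
Next 500 kWh × £0.227 = £113.50
Remaining 883.6 kWh × £0.356 = £314.56
Total = £531.56 ≈ £532

£532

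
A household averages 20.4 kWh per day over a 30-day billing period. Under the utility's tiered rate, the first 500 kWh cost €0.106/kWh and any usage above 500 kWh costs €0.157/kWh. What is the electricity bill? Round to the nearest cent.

Usage = 20.4 kWh/day × 30 days = 612 kWh
First 500 kWh × €0.106 = €53.00
Remaining 112 kWh × €0.157 = €17.58
Total = €70.58

€70.58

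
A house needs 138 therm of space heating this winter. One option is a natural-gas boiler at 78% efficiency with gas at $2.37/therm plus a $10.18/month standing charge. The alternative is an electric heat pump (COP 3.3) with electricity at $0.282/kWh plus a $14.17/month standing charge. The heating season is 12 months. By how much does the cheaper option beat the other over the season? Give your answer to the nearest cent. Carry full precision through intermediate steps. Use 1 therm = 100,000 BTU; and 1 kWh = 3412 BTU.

$25.80

Heat load = 138 therm × 100,000 = 13,800,000 BTU
Gas: input = 13,800,000 / 0.78 = 17,692,308 BTU = 176.9 therm → 176.9 × $2.37 = $419.31; + 12 × $10.18 standing = $541.47
Heat pump: 13,800,000 BTU / 3412 = 4,045 kWh heat; / 3.3 = 1,226 kWh in → × $0.282 = $345.63; + 12 × $14.17 standing = $515.67
Difference = |$541.47 − $515.67| = $25.80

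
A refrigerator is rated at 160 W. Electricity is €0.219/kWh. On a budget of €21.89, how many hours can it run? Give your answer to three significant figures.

Energy budget = €21.89 / €0.219 per kWh = 99.95 kWh = 99,954 Wh
Runtime = 99,954 Wh / 160 W = 624.7 h

625 h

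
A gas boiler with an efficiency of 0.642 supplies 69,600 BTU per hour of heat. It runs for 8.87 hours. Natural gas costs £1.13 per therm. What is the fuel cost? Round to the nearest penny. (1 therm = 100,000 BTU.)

£10.87

Heat delivered = 69,600 BTU/h × 8.87 h = 617,352 BTU
Gas input = 617,352 / 0.642 = 961,607 BTU
= 961,607 / 100,000 = 9.616 therm
Cost = 9.616 × £1.13/therm = £10.87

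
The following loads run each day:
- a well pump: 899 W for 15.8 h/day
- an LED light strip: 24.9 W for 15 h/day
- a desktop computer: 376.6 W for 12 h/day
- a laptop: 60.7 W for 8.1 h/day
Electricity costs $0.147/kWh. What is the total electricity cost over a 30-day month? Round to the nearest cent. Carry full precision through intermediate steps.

$86.39

well pump: 899 W × 15.8 h × 30 d = 426,126 Wh = 426.1 kWh
LED light strip: 24.9 W × 15 h × 30 d = 11,205 Wh = 11.21 kWh
desktop computer: 376.6 W × 12 h × 30 d = 135,576 Wh = 135.6 kWh
laptop: 60.7 W × 8.1 h × 30 d = 14,750 Wh = 14.75 kWh
Total energy = 426.1 + 11.21 + 135.6 + 14.75 = 587.7 kWh
Cost = 587.7 kWh × $0.147 = $86.39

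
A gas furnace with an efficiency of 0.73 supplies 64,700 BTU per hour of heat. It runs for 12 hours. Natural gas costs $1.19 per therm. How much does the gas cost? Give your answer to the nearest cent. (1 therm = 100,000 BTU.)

$12.66

Heat delivered = 64,700 BTU/h × 12 h = 776,400 BTU
Gas input = 776,400 / 0.73 = 1,063,562 BTU
= 1,063,562 / 100,000 = 10.64 therm
Cost = 10.64 × $1.19/therm = $12.66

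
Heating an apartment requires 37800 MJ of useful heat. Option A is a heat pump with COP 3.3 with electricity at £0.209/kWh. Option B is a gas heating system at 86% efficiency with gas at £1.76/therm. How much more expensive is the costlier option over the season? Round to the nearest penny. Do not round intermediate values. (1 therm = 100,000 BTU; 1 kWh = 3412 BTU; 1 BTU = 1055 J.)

£68.19

Heat load = 37800 MJ = 37,800,000,000 J / 1055 = 35,829,384 BTU
Gas: input = 35,829,384 / 0.86 = 41,662,074 BTU = 416.6 therm → 416.6 × £1.76 = £733.25
Heat pump: 35,829,384 BTU / 3412 = 10,500 kWh heat; / 3.3 = 3,182 kWh in → × £0.209 = £665.06
Difference = |£733.25 − £665.06| = £68.19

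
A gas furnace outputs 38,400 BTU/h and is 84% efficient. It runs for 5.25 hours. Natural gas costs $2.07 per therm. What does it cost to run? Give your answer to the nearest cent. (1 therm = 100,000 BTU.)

$4.97

Heat delivered = 38,400 BTU/h × 5.25 h = 201,600 BTU
Gas input = 201,600 / 0.84 = 240,000 BTU
= 240,000 / 100,000 = 2.4 therm
Cost = 2.4 × $2.07/therm = $4.97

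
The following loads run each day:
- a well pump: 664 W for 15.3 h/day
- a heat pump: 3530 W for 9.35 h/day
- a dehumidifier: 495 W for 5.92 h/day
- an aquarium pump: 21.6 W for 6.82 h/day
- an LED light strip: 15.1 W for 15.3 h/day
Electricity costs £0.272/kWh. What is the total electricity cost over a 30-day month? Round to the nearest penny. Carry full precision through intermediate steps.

£379.22

well pump: 664 W × 15.3 h × 30 d = 304,776 Wh = 304.8 kWh
heat pump: 3530 W × 9.35 h × 30 d = 990,165 Wh = 990.2 kWh
dehumidifier: 495 W × 5.92 h × 30 d = 87,912 Wh = 87.91 kWh
aquarium pump: 21.6 W × 6.82 h × 30 d = 4,419 Wh = 4.419 kWh
LED light strip: 15.1 W × 15.3 h × 30 d = 6,931 Wh = 6.931 kWh
Total energy = 304.8 + 990.2 + 87.91 + 4.419 + 6.931 = 1,394 kWh
Cost = 1,394 kWh × £0.272 = £379.22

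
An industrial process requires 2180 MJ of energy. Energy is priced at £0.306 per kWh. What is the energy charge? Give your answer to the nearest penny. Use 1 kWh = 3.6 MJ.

£185.30

2180 MJ × (0.27778 kWh/MJ) = 605.6 kWh
Cost = 605.6 kWh × £0.306/kWh = £185.30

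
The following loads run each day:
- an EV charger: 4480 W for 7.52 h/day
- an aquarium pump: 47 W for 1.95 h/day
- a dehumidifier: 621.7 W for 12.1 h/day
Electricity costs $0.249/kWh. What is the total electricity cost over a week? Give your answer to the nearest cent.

$71.99

EV charger: 4480 W × 7.52 h × 7 d = 235,827 Wh = 235.8 kWh
aquarium pump: 47 W × 1.95 h × 7 d = 642 Wh = 0.6415 kWh
dehumidifier: 621.7 W × 12.1 h × 7 d = 52,658 Wh = 52.66 kWh
Total energy = 235.8 + 0.6415 + 52.66 = 289.1 kWh
Cost = 289.1 kWh × $0.249 = $71.99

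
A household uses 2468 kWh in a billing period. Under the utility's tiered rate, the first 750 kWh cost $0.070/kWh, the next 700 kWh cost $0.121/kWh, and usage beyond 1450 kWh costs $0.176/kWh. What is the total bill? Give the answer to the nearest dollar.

$316

First 750 kWh × $0.070 = $52.50
Next 700 kWh × $0.121 = $84.70
Remaining 1018 kWh × $0.176 = $179.17
Total = $316.37 ≈ $316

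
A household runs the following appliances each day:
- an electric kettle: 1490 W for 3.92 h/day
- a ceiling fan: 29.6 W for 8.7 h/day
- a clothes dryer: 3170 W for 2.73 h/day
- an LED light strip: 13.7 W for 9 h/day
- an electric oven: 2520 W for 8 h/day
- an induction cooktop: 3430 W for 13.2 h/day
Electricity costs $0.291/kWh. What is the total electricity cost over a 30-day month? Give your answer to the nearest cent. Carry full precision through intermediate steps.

$701.12

electric kettle: 1490 W × 3.92 h × 30 d = 175,224 Wh = 175.2 kWh
ceiling fan: 29.6 W × 8.7 h × 30 d = 7,726 Wh = 7.726 kWh
clothes dryer: 3170 W × 2.73 h × 30 d = 259,623 Wh = 259.6 kWh
LED light strip: 13.7 W × 9 h × 30 d = 3,699 Wh = 3.699 kWh
electric oven: 2520 W × 8 h × 30 d = 604,800 Wh = 604.8 kWh
induction cooktop: 3430 W × 13.2 h × 30 d = 1,358,280 Wh = 1,358 kWh
Total energy = 175.2 + 7.726 + 259.6 + 3.699 + 604.8 + 1,358 = 2,409 kWh
Cost = 2,409 kWh × $0.291 = $701.12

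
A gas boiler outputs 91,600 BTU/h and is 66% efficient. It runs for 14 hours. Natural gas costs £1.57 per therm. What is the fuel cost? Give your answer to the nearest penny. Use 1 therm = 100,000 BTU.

£30.51

Heat delivered = 91,600 BTU/h × 14 h = 1,282,400 BTU
Gas input = 1,282,400 / 0.66 = 1,943,030 BTU
= 1,943,030 / 100,000 = 19.43 therm
Cost = 19.43 × £1.57/therm = £30.51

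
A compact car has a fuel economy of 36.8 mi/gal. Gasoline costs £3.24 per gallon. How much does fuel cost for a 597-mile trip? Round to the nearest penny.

£52.56

Fuel = 597 mi / 36.8 mpg = 16.22 gal
Cost = 16.22 gal × £3.24/gal = £52.56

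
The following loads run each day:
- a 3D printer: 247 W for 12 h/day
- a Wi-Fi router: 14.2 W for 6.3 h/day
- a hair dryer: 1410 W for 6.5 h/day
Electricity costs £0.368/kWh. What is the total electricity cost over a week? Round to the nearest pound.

£31

3D printer: 247 W × 12 h × 7 d = 20,748 Wh = 20.75 kWh
Wi-Fi router: 14.2 W × 6.3 h × 7 d = 626 Wh = 0.6262 kWh
hair dryer: 1410 W × 6.5 h × 7 d = 64,155 Wh = 64.16 kWh
Total energy = 20.75 + 0.6262 + 64.16 = 85.53 kWh
Cost = 85.53 kWh × £0.368 = £31.47 ≈ £31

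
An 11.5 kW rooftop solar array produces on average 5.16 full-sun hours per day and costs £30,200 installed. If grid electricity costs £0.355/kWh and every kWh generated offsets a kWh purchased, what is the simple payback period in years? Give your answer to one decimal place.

3.9 years

Daily generation = 11.5 kW × 5.16 h = 59.34 kWh
Annual generation = 59.34 × 365 = 21659 kWh
Annual savings = 21659 × £0.355 = £7,688.98
Payback = £30,200 / £7,688.98 = 3.93 years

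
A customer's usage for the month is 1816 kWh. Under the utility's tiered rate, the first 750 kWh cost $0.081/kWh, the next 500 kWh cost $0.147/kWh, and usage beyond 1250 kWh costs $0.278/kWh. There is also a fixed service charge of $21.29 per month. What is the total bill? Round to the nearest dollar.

First 750 kWh × $0.081 = $60.75
Next 500 kWh × $0.147 = $73.50
Remaining 566 kWh × $0.278 = $157.35
Energy charge = $291.60; + service $21.29 = $312.89 ≈ $313

$313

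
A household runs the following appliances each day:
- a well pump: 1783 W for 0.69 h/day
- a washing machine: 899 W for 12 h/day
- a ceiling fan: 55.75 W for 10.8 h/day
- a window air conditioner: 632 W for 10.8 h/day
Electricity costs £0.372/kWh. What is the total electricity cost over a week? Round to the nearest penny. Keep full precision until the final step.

£50.64

well pump: 1783 W × 0.69 h × 7 d = 8,612 Wh = 8.612 kWh
washing machine: 899 W × 12 h × 7 d = 75,516 Wh = 75.52 kWh
ceiling fan: 55.75 W × 10.8 h × 7 d = 4,215 Wh = 4.215 kWh
window air conditioner: 632 W × 10.8 h × 7 d = 47,779 Wh = 47.78 kWh
Total energy = 8.612 + 75.52 + 4.215 + 47.78 = 136.1 kWh
Cost = 136.1 kWh × £0.372 = £50.64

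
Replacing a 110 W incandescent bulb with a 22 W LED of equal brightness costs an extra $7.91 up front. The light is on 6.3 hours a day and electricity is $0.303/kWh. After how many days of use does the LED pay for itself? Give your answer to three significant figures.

47.1 days

Power saved = 110 − 22 = 88 W
Daily energy saved = 88 W × 6.3 h = 554.4 Wh = 0.5544 kWh
Daily savings = 0.5544 × $0.303 = $0.1680
Payback = $7.91 / $0.1680 per day = 47.09 days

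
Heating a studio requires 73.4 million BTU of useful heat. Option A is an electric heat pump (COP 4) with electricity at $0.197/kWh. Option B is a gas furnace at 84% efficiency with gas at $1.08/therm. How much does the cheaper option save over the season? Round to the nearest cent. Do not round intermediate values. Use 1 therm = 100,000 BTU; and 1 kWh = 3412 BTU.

Heat load = 73.4 × 10⁶ BTU = 73,400,000 BTU
Gas: input = 73,400,000 / 0.84 = 87,380,952 BTU = 873.8 therm → 873.8 × $1.08 = $943.71
Heat pump: 73,400,000 BTU / 3412 = 21,510 kWh heat; / 4 = 5,378 kWh in → × $0.197 = $1,059.48
Difference = |$943.71 − $1,059.48| = $115.77

$115.77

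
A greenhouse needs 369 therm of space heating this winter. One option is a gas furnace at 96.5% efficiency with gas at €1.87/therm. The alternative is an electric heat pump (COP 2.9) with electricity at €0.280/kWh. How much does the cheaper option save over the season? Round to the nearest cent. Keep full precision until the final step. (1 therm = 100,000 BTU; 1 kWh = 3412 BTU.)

Heat load = 369 therm × 100,000 = 36,900,000 BTU
Gas: input = 36,900,000 / 0.965 = 38,238,342 BTU = 382.4 therm → 382.4 × €1.87 = €715.06
Heat pump: 36,900,000 BTU / 3412 = 10,810 kWh heat; / 2.9 = 3,729 kWh in → × €0.280 = €1,044.18
Difference = |€715.06 − €1,044.18| = €329.13

€329.13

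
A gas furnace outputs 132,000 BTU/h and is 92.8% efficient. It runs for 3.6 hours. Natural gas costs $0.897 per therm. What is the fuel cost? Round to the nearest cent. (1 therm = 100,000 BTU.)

$4.59

Heat delivered = 132,000 BTU/h × 3.6 h = 475,200 BTU
Gas input = 475,200 / 0.928 = 512,069 BTU
= 512,069 / 100,000 = 5.121 therm
Cost = 5.121 × $0.897/therm = $4.59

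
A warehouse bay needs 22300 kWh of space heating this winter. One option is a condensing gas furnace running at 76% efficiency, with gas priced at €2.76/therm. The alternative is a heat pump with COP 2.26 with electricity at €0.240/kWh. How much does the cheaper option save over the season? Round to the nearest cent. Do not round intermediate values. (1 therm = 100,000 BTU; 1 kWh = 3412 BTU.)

€395.04

Heat load = 22300 kWh × 3412 = 76,087,600 BTU
Gas: input = 76,087,600 / 0.76 = 100,115,263 BTU = 1,001 therm → 1,001 × €2.76 = €2,763.18
Heat pump: 76,087,600 BTU / 3412 = 22,300 kWh heat; / 2.26 = 9,867 kWh in → × €0.240 = €2,368.14
Difference = |€2,763.18 − €2,368.14| = €395.04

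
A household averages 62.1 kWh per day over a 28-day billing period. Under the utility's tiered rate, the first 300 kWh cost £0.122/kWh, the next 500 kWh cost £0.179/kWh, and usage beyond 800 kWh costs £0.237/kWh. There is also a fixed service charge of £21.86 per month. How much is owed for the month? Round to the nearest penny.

Usage = 62.1 kWh/day × 28 days = 1738.8 kWh
First 300 kWh × £0.122 = £36.60
Next 500 kWh × £0.179 = £89.50
Remaining 938.8 kWh × £0.237 = £222.50
Energy charge = £348.60; + service £21.86 = £370.46

£370.46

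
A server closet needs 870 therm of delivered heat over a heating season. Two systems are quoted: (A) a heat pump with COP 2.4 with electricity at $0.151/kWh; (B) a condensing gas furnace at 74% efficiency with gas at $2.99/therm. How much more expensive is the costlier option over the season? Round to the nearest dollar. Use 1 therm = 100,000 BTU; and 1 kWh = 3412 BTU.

Heat load = 870 therm × 100,000 = 87,000,000 BTU
Gas: input = 87,000,000 / 0.74 = 117,567,568 BTU = 1,176 therm → 1,176 × $2.99 = $3,515.27
Heat pump: 87,000,000 BTU / 3412 = 25,500 kWh heat; / 2.4 = 10,620 kWh in → × $0.151 = $1,604.26
Difference = |$3,515.27 − $1,604.26| = $1,911.01 ≈ $1911

$1911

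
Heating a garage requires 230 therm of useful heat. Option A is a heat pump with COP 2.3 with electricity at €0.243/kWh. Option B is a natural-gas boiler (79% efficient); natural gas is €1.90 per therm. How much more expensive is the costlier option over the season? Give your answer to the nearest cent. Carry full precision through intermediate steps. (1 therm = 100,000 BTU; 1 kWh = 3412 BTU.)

€159.03

Heat load = 230 therm × 100,000 = 23,000,000 BTU
Gas: input = 23,000,000 / 0.79 = 29,113,924 BTU = 291.1 therm → 291.1 × €1.90 = €553.16
Heat pump: 23,000,000 BTU / 3412 = 6,741 kWh heat; / 2.3 = 2,931 kWh in → × €0.243 = €712.19
Difference = |€553.16 − €712.19| = €159.03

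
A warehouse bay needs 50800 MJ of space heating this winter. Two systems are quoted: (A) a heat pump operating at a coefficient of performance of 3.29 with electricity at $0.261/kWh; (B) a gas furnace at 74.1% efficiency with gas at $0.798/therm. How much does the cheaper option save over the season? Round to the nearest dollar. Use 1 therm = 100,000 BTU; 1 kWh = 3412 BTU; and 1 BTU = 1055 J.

Heat load = 50800 MJ = 50,800,000,000 J / 1055 = 48,151,659 BTU
Gas: input = 48,151,659 / 0.741 = 64,981,996 BTU = 649.8 therm → 649.8 × $0.798 = $518.56
Heat pump: 48,151,659 BTU / 3412 = 14,110 kWh heat; / 3.29 = 4,289 kWh in → × $0.261 = $1,119.56
Difference = |$518.56 − $1,119.56| = $601.00

$601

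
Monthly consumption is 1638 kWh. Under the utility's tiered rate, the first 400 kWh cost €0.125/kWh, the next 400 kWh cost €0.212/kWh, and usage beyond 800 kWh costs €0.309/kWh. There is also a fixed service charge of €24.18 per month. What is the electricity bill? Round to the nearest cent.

€417.92

First 400 kWh × €0.125 = €50.00
Next 400 kWh × €0.212 = €84.80
Remaining 838 kWh × €0.309 = €258.94
Energy charge = €393.74; + service €24.18 = €417.92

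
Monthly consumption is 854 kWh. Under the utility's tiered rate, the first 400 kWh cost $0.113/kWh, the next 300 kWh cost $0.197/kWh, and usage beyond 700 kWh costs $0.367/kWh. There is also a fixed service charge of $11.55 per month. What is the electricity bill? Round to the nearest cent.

First 400 kWh × $0.113 = $45.20
Next 300 kWh × $0.197 = $59.10
Remaining 154 kWh × $0.367 = $56.52
Energy charge = $160.82; + service $11.55 = $172.37

$172.37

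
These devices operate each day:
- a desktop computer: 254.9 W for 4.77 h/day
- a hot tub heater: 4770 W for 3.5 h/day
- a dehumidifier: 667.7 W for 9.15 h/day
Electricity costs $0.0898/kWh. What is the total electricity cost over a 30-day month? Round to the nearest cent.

$64.71

desktop computer: 254.9 W × 4.77 h × 30 d = 36,476 Wh = 36.48 kWh
hot tub heater: 4770 W × 3.5 h × 30 d = 500,850 Wh = 500.9 kWh
dehumidifier: 667.7 W × 9.15 h × 30 d = 183,284 Wh = 183.3 kWh
Total energy = 36.48 + 500.9 + 183.3 = 720.6 kWh
Cost = 720.6 kWh × $0.0898 = $64.71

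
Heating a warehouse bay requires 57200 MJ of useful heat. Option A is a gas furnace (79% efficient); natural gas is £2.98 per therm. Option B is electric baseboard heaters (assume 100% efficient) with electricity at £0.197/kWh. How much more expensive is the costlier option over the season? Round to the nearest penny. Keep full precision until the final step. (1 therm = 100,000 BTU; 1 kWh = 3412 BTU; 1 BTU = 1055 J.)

Heat load = 57200 MJ = 57,200,000,000 J / 1055 = 54,218,009 BTU
Gas: input = 54,218,009 / 0.79 = 68,630,392 BTU = 686.3 therm → 686.3 × £2.98 = £2,045.19
Electric: 54,218,009 BTU / 3412 = 15,890 kWh → × £0.197 = £3,130.41
Difference = |£2,045.19 − £3,130.41| = £1,085.22

£1085.22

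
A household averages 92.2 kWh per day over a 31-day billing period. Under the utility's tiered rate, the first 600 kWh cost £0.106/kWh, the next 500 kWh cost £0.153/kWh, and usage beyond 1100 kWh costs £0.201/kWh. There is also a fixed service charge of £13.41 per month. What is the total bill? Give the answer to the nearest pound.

£507

Usage = 92.2 kWh/day × 31 days = 2858.2 kWh
First 600 kWh × £0.106 = £63.60
Next 500 kWh × £0.153 = £76.50
Remaining 1758.2 kWh × £0.201 = £353.40
Energy charge = £493.50; + service £13.41 = £506.91 ≈ £507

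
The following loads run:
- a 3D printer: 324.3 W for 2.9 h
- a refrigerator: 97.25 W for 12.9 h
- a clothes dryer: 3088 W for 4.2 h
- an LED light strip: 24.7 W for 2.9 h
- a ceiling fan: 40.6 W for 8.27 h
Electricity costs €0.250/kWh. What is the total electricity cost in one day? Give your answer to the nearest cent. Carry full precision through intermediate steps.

3D printer: 324.3 W × 2.9 h = 940 Wh = 0.9405 kWh
refrigerator: 97.25 W × 12.9 h = 1,255 Wh = 1.255 kWh
clothes dryer: 3088 W × 4.2 h = 12,970 Wh = 12.97 kWh
LED light strip: 24.7 W × 2.9 h = 72 Wh = 0.07163 kWh
ceiling fan: 40.6 W × 8.27 h = 336 Wh = 0.3358 kWh
Total energy = 0.9405 + 1.255 + 12.97 + 0.07163 + 0.3358 = 15.57 kWh
Cost = 15.57 kWh × €0.250 = €3.89

€3.89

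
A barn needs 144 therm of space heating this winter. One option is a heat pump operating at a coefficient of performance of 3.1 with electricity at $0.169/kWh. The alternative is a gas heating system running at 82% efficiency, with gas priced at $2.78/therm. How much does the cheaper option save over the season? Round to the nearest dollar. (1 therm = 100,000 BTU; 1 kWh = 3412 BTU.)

$258

Heat load = 144 therm × 100,000 = 14,400,000 BTU
Gas: input = 14,400,000 / 0.82 = 17,560,976 BTU = 175.6 therm → 175.6 × $2.78 = $488.20
Heat pump: 14,400,000 BTU / 3412 = 4,220 kWh heat; / 3.1 = 1,361 kWh in → × $0.169 = $230.08
Difference = |$488.20 − $230.08| = $258.12 ≈ $258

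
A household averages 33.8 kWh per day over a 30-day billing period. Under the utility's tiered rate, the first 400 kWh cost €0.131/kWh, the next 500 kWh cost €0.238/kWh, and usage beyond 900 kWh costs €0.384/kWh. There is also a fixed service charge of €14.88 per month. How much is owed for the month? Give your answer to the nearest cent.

Usage = 33.8 kWh/day × 30 days = 1014 kWh
First 400 kWh × €0.131 = €52.40
Next 500 kWh × €0.238 = €119.00
Remaining 114 kWh × €0.384 = €43.78
Energy charge = €215.18; + service €14.88 = €230.06

€230.06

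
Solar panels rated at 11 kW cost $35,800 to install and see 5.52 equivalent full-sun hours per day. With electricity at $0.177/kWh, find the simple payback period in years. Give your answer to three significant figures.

Daily generation = 11 kW × 5.52 h = 60.72 kWh
Annual generation = 60.72 × 365 = 22163 kWh
Annual savings = 22163 × $0.177 = $3,922.82
Payback = $35,800 / $3,922.82 = 9.13 years

9.13 years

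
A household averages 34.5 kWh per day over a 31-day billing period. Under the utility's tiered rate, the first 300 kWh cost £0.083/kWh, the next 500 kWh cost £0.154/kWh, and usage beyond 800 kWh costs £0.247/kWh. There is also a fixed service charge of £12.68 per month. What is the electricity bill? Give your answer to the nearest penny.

£181.15

Usage = 34.5 kWh/day × 31 days = 1069.5 kWh
First 300 kWh × £0.083 = £24.90
Next 500 kWh × £0.154 = £77.00
Remaining 269.5 kWh × £0.247 = £66.57
Energy charge = £168.47; + service £12.68 = £181.15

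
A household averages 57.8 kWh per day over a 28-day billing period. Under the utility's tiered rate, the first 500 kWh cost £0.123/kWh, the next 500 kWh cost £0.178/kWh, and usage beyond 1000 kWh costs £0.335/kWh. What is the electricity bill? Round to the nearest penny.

Usage = 57.8 kWh/day × 28 days = 1618.4 kWh
First 500 kWh × £0.123 = £61.50
Next 500 kWh × £0.178 = £89.00
Remaining 618.4 kWh × £0.335 = £207.16
Total = £357.66

£357.66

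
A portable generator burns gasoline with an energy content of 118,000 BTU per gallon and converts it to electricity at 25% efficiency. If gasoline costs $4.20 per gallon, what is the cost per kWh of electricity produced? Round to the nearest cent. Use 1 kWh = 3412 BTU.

$0.49

Electrical output per gallon = 118,000 BTU × 0.25 / 3412 BTU/kWh = 8.646 kWh
Cost per kWh = $4.20 / 8.646 kWh = $0.486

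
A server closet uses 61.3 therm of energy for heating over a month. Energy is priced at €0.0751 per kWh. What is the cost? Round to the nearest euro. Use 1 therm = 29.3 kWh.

€135

61.3 therm × (29.3 kWh/therm) = 1,796 kWh
Cost = 1,796 kWh × €0.0751/kWh = €134.89 ≈ €135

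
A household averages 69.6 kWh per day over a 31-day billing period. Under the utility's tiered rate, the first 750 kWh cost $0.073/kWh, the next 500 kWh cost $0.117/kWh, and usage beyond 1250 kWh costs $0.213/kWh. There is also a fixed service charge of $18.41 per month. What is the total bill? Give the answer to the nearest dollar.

Usage = 69.6 kWh/day × 31 days = 2157.6 kWh
First 750 kWh × $0.073 = $54.75
Next 500 kWh × $0.117 = $58.50
Remaining 907.6 kWh × $0.213 = $193.32
Energy charge = $306.57; + service $18.41 = $324.98 ≈ $325

$325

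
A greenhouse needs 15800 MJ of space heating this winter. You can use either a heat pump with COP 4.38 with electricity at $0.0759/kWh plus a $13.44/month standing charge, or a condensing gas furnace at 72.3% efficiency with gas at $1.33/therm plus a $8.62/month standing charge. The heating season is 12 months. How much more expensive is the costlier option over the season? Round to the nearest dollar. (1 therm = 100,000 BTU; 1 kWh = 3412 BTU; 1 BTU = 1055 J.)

Heat load = 15800 MJ = 15,800,000,000 J / 1055 = 14,976,303 BTU
Gas: input = 14,976,303 / 0.723 = 20,714,112 BTU = 207.1 therm → 207.1 × $1.33 = $275.50; + 12 × $8.62 standing = $378.94
Heat pump: 14,976,303 BTU / 3412 = 4,389 kWh heat; / 4.38 = 1,002 kWh in → × $0.0759 = $76.06; + 12 × $13.44 standing = $237.34
Difference = |$378.94 − $237.34| = $141.60 ≈ $142

$142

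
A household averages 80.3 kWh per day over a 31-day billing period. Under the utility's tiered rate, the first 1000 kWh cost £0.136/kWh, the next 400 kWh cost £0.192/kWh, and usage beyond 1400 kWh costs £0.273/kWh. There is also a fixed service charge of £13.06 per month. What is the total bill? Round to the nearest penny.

£523.24

Usage = 80.3 kWh/day × 31 days = 2489.3 kWh
First 1000 kWh × £0.136 = £136.00
Next 400 kWh × £0.192 = £76.80
Remaining 1089.3 kWh × £0.273 = £297.38
Energy charge = £510.18; + service £13.06 = £523.24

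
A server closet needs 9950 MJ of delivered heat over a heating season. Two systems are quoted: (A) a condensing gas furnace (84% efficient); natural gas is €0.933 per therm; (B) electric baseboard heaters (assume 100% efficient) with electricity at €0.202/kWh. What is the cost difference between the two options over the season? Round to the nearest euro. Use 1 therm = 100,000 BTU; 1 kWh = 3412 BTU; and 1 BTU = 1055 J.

Heat load = 9950 MJ = 9,950,000,000 J / 1055 = 9,431,280 BTU
Gas: input = 9,431,280 / 0.84 = 11,227,714 BTU = 112.3 therm → 112.3 × €0.933 = €104.75
Electric: 9,431,280 BTU / 3412 = 2,764 kWh → × €0.202 = €558.36
Difference = |€104.75 − €558.36| = €453.60 ≈ €454

€454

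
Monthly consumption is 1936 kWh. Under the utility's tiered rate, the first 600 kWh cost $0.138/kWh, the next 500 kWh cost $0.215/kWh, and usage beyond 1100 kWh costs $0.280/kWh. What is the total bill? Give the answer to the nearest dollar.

First 600 kWh × $0.138 = $82.80
Next 500 kWh × $0.215 = $107.50
Remaining 836 kWh × $0.280 = $234.08
Total = $424.38 ≈ $424

$424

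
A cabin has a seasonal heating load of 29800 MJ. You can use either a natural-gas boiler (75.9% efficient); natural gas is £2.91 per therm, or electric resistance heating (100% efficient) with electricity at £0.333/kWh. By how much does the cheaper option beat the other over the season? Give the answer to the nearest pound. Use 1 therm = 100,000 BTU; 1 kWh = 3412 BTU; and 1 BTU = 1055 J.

£1674

Heat load = 29800 MJ = 29,800,000,000 J / 1055 = 28,246,445 BTU
Gas: input = 28,246,445 / 0.759 = 37,215,343 BTU = 372.2 therm → 372.2 × £2.91 = £1,082.97
Electric: 28,246,445 BTU / 3412 = 8,279 kWh → × £0.333 = £2,756.76
Difference = |£1,082.97 − £2,756.76| = £1,673.79 ≈ £1674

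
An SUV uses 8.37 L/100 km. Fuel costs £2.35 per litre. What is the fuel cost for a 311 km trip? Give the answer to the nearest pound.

£61

Fuel = 8.37 L/100 km × 311 km / 100 = 26.03 L
Cost = 26.03 L × £2.35/L = £61.17 ≈ £61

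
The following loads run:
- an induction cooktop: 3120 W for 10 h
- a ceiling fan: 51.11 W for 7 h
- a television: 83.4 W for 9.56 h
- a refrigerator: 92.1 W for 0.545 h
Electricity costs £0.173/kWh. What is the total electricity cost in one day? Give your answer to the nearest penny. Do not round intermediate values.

induction cooktop: 3120 W × 10 h = 31,200 Wh = 31.2 kWh
ceiling fan: 51.11 W × 7 h = 358 Wh = 0.3578 kWh
television: 83.4 W × 9.56 h = 797 Wh = 0.7973 kWh
refrigerator: 92.1 W × 0.545 h = 50 Wh = 0.05019 kWh
Total energy = 31.2 + 0.3578 + 0.7973 + 0.05019 = 32.41 kWh
Cost = 32.41 kWh × £0.173 = £5.61

£5.61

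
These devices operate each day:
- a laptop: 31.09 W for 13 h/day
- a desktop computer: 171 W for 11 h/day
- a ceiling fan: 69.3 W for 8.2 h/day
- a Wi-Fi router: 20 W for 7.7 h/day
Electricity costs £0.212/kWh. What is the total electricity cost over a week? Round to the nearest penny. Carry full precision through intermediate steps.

£4.46

laptop: 31.09 W × 13 h × 7 d = 2,829 Wh = 2.829 kWh
desktop computer: 171 W × 11 h × 7 d = 13,167 Wh = 13.17 kWh
ceiling fan: 69.3 W × 8.2 h × 7 d = 3,978 Wh = 3.978 kWh
Wi-Fi router: 20 W × 7.7 h × 7 d = 1,078 Wh = 1.078 kWh
Total energy = 2.829 + 13.17 + 3.978 + 1.078 = 21.05 kWh
Cost = 21.05 kWh × £0.212 = £4.46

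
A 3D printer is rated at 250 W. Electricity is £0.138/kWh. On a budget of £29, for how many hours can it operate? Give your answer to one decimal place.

Energy budget = £29 / £0.138 per kWh = 210.1 kWh = 210,145 Wh
Runtime = 210,145 Wh / 250 W = 840.6 h

840.6 h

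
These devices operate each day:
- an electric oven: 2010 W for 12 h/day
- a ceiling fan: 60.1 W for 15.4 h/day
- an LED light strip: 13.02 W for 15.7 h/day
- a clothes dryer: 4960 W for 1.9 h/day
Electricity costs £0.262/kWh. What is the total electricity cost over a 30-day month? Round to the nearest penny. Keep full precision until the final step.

electric oven: 2010 W × 12 h × 30 d = 723,600 Wh = 723.6 kWh
ceiling fan: 60.1 W × 15.4 h × 30 d = 27,766 Wh = 27.77 kWh
LED light strip: 13.02 W × 15.7 h × 30 d = 6,132 Wh = 6.132 kWh
clothes dryer: 4960 W × 1.9 h × 30 d = 282,720 Wh = 282.7 kWh
Total energy = 723.6 + 27.77 + 6.132 + 282.7 = 1,040 kWh
Cost = 1,040 kWh × £0.262 = £272.54

£272.54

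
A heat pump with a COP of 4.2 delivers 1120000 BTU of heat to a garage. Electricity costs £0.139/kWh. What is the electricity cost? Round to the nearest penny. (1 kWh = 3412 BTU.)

Heat delivered = 1,120,000 BTU / 3412 = 328.3 kWh
Electrical input = 328.3 kWh / 4.2 = 78.16 kWh
Cost = 78.16 × £0.139/kWh = £10.86

£10.86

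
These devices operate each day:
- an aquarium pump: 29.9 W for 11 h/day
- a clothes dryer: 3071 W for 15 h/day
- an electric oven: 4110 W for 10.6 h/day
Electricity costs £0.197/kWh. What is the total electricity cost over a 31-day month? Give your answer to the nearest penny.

aquarium pump: 29.9 W × 11 h × 31 d = 10,196 Wh = 10.2 kWh
clothes dryer: 3071 W × 15 h × 31 d = 1,428,015 Wh = 1,428 kWh
electric oven: 4110 W × 10.6 h × 31 d = 1,350,546 Wh = 1,351 kWh
Total energy = 10.2 + 1,428 + 1,351 = 2,789 kWh
Cost = 2,789 kWh × £0.197 = £549.39

£549.39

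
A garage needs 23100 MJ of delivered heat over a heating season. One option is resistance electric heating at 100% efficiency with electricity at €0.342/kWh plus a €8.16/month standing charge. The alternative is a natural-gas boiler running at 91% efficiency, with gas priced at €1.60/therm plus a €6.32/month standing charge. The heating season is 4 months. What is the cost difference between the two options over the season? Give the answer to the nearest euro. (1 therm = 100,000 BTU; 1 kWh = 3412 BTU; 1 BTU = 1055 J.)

€1817

Heat load = 23100 MJ = 23,100,000,000 J / 1055 = 21,895,735 BTU
Gas: input = 21,895,735 / 0.91 = 24,061,247 BTU = 240.6 therm → 240.6 × €1.60 = €384.98; + 4 × €6.32 standing = €410.26
Electric: 21,895,735 BTU / 3412 = 6,417 kWh → × €0.342 = €2,194.71; + 4 × €8.16 standing = €2,227.35
Difference = |€410.26 − €2,227.35| = €1,817.09 ≈ €1817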